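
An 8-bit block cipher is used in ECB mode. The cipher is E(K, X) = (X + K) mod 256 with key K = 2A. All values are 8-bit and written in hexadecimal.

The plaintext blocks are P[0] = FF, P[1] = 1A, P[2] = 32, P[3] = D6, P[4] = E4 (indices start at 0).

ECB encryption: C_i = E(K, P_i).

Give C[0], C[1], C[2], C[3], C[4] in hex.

C[0]: E(K, FF) = 29.
C[1]: E(K, 1A) = 44.
C[2]: E(K, 32) = 5C.
C[3]: E(K, D6) = 00.
C[4]: E(K, E4) = 0E.

C[0] = 29, C[1] = 44, C[2] = 5C, C[3] = 00, C[4] = 0E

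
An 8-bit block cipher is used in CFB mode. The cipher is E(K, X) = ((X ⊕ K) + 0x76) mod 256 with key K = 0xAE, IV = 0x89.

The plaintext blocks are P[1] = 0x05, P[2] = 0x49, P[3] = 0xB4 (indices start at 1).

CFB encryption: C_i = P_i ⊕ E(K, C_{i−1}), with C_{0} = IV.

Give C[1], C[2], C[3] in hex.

C[1]: E(K, 0x89) = 0x9D; 0x05 ⊕ 0x9D = 0x98.
C[2]: E(K, 0x98) = 0xAC; 0x49 ⊕ 0xAC = 0xE5.
C[3]: E(K, 0xE5) = 0xC1; 0xB4 ⊕ 0xC1 = 0x75.

C[1] = 0x98, C[2] = 0xE5, C[3] = 0x75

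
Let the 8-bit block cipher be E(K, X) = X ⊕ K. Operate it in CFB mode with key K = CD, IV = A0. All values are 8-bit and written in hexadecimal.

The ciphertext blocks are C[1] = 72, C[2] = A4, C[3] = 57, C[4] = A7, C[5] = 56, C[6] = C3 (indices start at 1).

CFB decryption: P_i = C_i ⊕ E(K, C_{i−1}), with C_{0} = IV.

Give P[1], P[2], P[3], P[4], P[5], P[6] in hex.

P[1] = 1F, P[2] = 1B, P[3] = 3E, P[4] = 3D, P[5] = 3C, P[6] = 58

P[1]: E(K, A0) = 6D; 72 ⊕ 6D = 1F.
P[2]: E(K, 72) = BF; A4 ⊕ BF = 1B.
P[3]: E(K, A4) = 69; 57 ⊕ 69 = 3E.
P[4]: E(K, 57) = 9A; A7 ⊕ 9A = 3D.
P[5]: E(K, A7) = 6A; 56 ⊕ 6A = 3C.
P[6]: E(K, 56) = 9B; C3 ⊕ 9B = 58.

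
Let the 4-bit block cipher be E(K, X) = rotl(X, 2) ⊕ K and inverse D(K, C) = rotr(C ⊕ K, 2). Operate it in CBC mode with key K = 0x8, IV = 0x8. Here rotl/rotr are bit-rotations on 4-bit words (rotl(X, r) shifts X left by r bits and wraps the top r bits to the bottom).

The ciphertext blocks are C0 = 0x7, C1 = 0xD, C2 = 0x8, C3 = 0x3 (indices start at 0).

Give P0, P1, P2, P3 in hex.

P0 = 0x7, P1 = 0x2, P2 = 0xD, P3 = 0x6

CBC decryption: P_i = D(K, C_i) ⊕ C_{i−1}, with C_{−1} = IV.
P0: D(K, 0x7) = 0xF; 0xF ⊕ 0x8 = 0x7.
P1: D(K, 0xD) = 0x5; 0x5 ⊕ 0x7 = 0x2.
P2: D(K, 0x8) = 0x0; 0x0 ⊕ 0xD = 0xD.
P3: D(K, 0x3) = 0xE; 0xE ⊕ 0x8 = 0x6.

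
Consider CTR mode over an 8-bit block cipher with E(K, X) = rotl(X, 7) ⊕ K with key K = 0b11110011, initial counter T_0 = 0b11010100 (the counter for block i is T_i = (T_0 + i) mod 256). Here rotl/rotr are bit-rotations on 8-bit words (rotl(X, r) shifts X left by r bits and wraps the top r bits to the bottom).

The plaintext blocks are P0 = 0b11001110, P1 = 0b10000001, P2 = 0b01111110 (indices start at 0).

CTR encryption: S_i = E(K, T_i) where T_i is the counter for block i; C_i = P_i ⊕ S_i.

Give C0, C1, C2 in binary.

C0 = 0b01010111, C1 = 0b10011000, C2 = 0b11100110

C0: T = 0b11010100, S = E(K, T) = 0b10011001; 0b11001110 ⊕ 0b10011001 = 0b01010111.
C1: T = 0b11010101, S = E(K, T) = 0b00011001; 0b10000001 ⊕ 0b00011001 = 0b10011000.
C2: T = 0b11010110, S = E(K, T) = 0b10011000; 0b01111110 ⊕ 0b10011000 = 0b11100110.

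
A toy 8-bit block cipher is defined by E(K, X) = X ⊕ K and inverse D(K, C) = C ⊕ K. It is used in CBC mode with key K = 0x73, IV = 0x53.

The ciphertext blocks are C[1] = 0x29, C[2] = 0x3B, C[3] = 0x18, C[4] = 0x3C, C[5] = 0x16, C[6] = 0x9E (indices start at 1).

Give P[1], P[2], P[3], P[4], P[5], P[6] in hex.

P[1] = 0x09, P[2] = 0x61, P[3] = 0x50, P[4] = 0x57, P[5] = 0x59, P[6] = 0xFB

CBC decryption: P_i = D(K, C_i) ⊕ C_{i−1}, with C_{0} = IV.
P[1]: D(K, 0x29) = 0x5A; 0x5A ⊕ 0x53 = 0x09.
P[2]: D(K, 0x3B) = 0x48; 0x48 ⊕ 0x29 = 0x61.
P[3]: D(K, 0x18) = 0x6B; 0x6B ⊕ 0x3B = 0x50.
P[4]: D(K, 0x3C) = 0x4F; 0x4F ⊕ 0x18 = 0x57.
P[5]: D(K, 0x16) = 0x65; 0x65 ⊕ 0x3C = 0x59.
P[6]: D(K, 0x9E) = 0xED; 0xED ⊕ 0x16 = 0xFB.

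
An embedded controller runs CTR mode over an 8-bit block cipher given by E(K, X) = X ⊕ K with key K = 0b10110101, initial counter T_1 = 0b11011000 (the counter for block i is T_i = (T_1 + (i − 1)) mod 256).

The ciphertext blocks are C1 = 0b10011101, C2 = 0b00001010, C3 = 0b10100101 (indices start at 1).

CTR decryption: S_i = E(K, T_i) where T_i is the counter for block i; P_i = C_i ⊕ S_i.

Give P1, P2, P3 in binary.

P1 = 0b11110000, P2 = 0b01100110, P3 = 0b11001010

P1: T = 0b11011000, S = E(K, T) = 0b01101101; 0b10011101 ⊕ 0b01101101 = 0b11110000.
P2: T = 0b11011001, S = E(K, T) = 0b01101100; 0b00001010 ⊕ 0b01101100 = 0b01100110.
P3: T = 0b11011010, S = E(K, T) = 0b01101111; 0b10100101 ⊕ 0b01101111 = 0b11001010.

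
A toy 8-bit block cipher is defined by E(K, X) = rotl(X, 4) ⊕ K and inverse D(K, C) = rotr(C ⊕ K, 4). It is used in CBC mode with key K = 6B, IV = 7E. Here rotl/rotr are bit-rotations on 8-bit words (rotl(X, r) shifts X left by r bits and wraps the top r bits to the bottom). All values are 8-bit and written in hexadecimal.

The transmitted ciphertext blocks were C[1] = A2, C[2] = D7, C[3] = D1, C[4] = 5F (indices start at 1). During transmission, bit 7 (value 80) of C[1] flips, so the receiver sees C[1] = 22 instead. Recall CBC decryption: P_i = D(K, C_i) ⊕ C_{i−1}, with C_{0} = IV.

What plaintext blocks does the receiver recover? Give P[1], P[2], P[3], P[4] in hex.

Only C[1] changed, to 22. In CBC, a change in C_i garbles P_i and flips the same bit in P_{i+1}. Decrypting the received ciphertext:
P[1]: D(K, 22) = 94; 94 ⊕ 7E = EA.
P[2]: D(K, D7) = CB; CB ⊕ 22 = E9.
P[3]: D(K, D1) = AB; AB ⊕ D7 = 7C.
P[4]: D(K, 5F) = 43; 43 ⊕ D1 = 92.
Blocks that differ from the original plaintext: P[1], P[2].

P[1] = EA, P[2] = E9, P[3] = 7C, P[4] = 92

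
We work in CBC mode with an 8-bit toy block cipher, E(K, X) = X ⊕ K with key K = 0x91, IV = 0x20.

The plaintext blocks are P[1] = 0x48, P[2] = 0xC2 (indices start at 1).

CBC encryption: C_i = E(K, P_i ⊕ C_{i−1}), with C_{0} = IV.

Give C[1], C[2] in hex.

C[1]: P[1] ⊕ 0x20 = 0x68; E(K, 0x68) = 0xF9.
C[2]: P[2] ⊕ 0xF9 = 0x3B; E(K, 0x3B) = 0xAA.

C[1] = 0xF9, C[2] = 0xAA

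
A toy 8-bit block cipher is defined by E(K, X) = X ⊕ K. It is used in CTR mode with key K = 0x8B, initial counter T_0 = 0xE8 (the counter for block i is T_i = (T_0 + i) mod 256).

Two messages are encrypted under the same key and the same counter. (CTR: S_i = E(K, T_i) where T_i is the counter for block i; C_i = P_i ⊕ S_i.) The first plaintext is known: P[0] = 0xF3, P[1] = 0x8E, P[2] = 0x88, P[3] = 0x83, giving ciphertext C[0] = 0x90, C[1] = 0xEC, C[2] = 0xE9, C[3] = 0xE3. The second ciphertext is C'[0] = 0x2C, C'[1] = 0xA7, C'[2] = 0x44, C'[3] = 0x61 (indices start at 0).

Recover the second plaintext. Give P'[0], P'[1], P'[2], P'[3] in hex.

P'[0] = 0x4F, P'[1] = 0xC5, P'[2] = 0x25, P'[3] = 0x01

In CTR with a reused counter, both messages share the same keystream S_i, so C_i ⊕ C'_i = P_i ⊕ P'_i and thus P'_i = P_i ⊕ C_i ⊕ C'_i.
P'[0]: 0xF3 ⊕ 0x90 ⊕ 0x2C = 0x4F.
P'[1]: 0x8E ⊕ 0xEC ⊕ 0xA7 = 0xC5.
P'[2]: 0x88 ⊕ 0xE9 ⊕ 0x44 = 0x25.
P'[3]: 0x83 ⊕ 0xE3 ⊕ 0x61 = 0x01.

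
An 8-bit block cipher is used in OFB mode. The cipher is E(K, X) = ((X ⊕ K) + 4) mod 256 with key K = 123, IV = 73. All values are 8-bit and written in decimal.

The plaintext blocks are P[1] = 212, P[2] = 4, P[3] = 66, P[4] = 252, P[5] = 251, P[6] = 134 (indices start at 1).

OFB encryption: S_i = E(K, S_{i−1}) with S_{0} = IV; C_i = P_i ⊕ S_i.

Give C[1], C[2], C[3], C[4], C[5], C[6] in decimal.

C[1]: S = E(K, 73) = 54; 212 ⊕ 54 = 226.
C[2]: S = E(K, 54) = 81; 4 ⊕ 81 = 85.
C[3]: S = E(K, 81) = 46; 66 ⊕ 46 = 108.
C[4]: S = E(K, 46) = 89; 252 ⊕ 89 = 165.
C[5]: S = E(K, 89) = 38; 251 ⊕ 38 = 221.
C[6]: S = E(K, 38) = 97; 134 ⊕ 97 = 231.

C[1] = 226, C[2] = 85, C[3] = 108, C[4] = 165, C[5] = 221, C[6] = 231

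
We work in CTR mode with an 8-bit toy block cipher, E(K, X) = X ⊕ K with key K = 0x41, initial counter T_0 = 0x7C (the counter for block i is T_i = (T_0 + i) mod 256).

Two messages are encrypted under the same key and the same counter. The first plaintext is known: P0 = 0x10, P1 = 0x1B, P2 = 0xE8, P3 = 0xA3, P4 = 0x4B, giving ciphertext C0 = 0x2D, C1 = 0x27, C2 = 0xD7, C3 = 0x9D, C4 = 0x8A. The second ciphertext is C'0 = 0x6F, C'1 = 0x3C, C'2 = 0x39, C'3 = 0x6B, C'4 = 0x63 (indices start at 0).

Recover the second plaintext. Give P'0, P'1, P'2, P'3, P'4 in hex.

In CTR with a reused counter, both messages share the same keystream S_i, so C_i ⊕ C'_i = P_i ⊕ P'_i and thus P'_i = P_i ⊕ C_i ⊕ C'_i.
P'0: 0x10 ⊕ 0x2D ⊕ 0x6F = 0x52.
P'1: 0x1B ⊕ 0x27 ⊕ 0x3C = 0x00.
P'2: 0xE8 ⊕ 0xD7 ⊕ 0x39 = 0x06.
P'3: 0xA3 ⊕ 0x9D ⊕ 0x6B = 0x55.
P'4: 0x4B ⊕ 0x8A ⊕ 0x63 = 0xA2.

P'0 = 0x52, P'1 = 0x00, P'2 = 0x06, P'3 = 0x55, P'4 = 0xA2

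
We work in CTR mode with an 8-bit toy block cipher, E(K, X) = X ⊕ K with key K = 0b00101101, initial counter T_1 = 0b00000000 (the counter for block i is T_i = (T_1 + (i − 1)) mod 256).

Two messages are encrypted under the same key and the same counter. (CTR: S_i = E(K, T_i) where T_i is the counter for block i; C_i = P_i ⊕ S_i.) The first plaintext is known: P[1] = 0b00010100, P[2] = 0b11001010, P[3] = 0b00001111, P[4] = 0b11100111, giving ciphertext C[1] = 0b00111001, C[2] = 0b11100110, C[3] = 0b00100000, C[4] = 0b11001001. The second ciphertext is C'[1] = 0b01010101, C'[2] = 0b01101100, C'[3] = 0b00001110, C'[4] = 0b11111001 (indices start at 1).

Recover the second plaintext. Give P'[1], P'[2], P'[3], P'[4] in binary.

P'[1] = 0b01111000, P'[2] = 0b01000000, P'[3] = 0b00100001, P'[4] = 0b11010111

In CTR with a reused counter, both messages share the same keystream S_i, so C_i ⊕ C'_i = P_i ⊕ P'_i and thus P'_i = P_i ⊕ C_i ⊕ C'_i.
P'[1]: 0b00010100 ⊕ 0b00111001 ⊕ 0b01010101 = 0b01111000.
P'[2]: 0b11001010 ⊕ 0b11100110 ⊕ 0b01101100 = 0b01000000.
P'[3]: 0b00001111 ⊕ 0b00100000 ⊕ 0b00001110 = 0b00100001.
P'[4]: 0b11100111 ⊕ 0b11001001 ⊕ 0b11111001 = 0b11010111.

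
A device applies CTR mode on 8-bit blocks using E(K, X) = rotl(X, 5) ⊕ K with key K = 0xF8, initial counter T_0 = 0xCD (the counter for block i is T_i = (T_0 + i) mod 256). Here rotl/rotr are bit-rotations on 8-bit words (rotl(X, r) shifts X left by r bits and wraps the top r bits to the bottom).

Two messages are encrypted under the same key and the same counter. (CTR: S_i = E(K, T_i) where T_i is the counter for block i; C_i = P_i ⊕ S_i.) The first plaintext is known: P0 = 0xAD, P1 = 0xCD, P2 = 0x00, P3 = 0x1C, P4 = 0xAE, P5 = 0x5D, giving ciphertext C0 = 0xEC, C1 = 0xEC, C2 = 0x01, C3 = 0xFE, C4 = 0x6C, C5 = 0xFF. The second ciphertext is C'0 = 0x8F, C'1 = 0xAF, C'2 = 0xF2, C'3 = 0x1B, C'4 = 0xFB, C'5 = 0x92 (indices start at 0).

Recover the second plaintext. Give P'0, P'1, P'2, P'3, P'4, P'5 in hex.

P'0 = 0xCE, P'1 = 0x8E, P'2 = 0xF3, P'3 = 0xF9, P'4 = 0x39, P'5 = 0x30

In CTR with a reused counter, both messages share the same keystream S_i, so C_i ⊕ C'_i = P_i ⊕ P'_i and thus P'_i = P_i ⊕ C_i ⊕ C'_i.
P'0: 0xAD ⊕ 0xEC ⊕ 0x8F = 0xCE.
P'1: 0xCD ⊕ 0xEC ⊕ 0xAF = 0x8E.
P'2: 0x00 ⊕ 0x01 ⊕ 0xF2 = 0xF3.
P'3: 0x1C ⊕ 0xFE ⊕ 0x1B = 0xF9.
P'4: 0xAE ⊕ 0x6C ⊕ 0xFB = 0x39.
P'5: 0x5D ⊕ 0xFF ⊕ 0x92 = 0x30.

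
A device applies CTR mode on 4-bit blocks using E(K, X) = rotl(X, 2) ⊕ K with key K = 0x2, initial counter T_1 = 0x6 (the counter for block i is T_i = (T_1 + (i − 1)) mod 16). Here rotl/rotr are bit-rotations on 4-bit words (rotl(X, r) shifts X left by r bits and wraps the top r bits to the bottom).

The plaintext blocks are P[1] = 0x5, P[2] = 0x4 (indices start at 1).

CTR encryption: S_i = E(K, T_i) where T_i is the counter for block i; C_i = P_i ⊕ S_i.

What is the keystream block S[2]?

C[1]: T = 0x6, S = E(K, T) = 0xB; 0x5 ⊕ 0xB = 0xE.
C[2]: T = 0x7, S = E(K, T) = 0xF; 0x4 ⊕ 0xF = 0xB.
So S[2] = 0xF.

0xF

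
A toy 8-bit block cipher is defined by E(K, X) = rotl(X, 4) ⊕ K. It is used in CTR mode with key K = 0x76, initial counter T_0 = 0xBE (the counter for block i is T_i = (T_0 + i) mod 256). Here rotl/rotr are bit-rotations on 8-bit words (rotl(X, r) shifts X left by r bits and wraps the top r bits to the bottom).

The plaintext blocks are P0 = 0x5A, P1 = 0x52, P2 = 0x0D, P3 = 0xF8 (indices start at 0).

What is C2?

CTR encryption: S_i = E(K, T_i) where T_i is the counter for block i; C_i = P_i ⊕ S_i.
C0: T = 0xBE, S = E(K, T) = 0x9D; 0x5A ⊕ 0x9D = 0xC7.
C1: T = 0xBF, S = E(K, T) = 0x8D; 0x52 ⊕ 0x8D = 0xDF.
C2: T = 0xC0, S = E(K, T) = 0x7A; 0x0D ⊕ 0x7A = 0x77.

C2 = 0x77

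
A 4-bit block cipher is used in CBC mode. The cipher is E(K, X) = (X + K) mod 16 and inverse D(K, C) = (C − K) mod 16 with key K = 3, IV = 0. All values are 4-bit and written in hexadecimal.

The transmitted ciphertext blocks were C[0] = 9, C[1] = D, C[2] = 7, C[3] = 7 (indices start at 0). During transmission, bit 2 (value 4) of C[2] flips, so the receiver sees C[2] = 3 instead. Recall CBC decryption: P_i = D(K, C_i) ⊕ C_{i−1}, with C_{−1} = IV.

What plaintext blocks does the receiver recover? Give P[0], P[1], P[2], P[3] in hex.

P[0] = 6, P[1] = 3, P[2] = D, P[3] = 7

Only C[2] changed, to 3. In CBC, a change in C_i garbles P_i and flips the same bit in P_{i+1}. Decrypting the received ciphertext:
P[0]: D(K, 9) = 6; 6 ⊕ 0 = 6.
P[1]: D(K, D) = A; A ⊕ 9 = 3.
P[2]: D(K, 3) = 0; 0 ⊕ D = D.
P[3]: D(K, 7) = 4; 4 ⊕ 3 = 7.
Blocks that differ from the original plaintext: P[2], P[3].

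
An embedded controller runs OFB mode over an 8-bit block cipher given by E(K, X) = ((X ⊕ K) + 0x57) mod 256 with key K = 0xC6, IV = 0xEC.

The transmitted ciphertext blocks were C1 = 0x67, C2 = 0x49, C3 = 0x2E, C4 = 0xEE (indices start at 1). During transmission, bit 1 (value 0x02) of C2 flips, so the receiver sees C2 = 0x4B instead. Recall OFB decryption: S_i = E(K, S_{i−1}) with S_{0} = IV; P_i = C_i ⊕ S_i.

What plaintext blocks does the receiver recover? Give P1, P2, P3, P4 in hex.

P1 = 0xE6, P2 = 0xD5, P3 = 0x81, P4 = 0x2E

Only C2 changed, to 0x4B. In OFB, a change in C_i flips the same bit in P_i only; the keystream is unaffected. Decrypting the received ciphertext:
P1: S = E(K, 0xEC) = 0x81; 0x67 ⊕ 0x81 = 0xE6.
P2: S = E(K, 0x81) = 0x9E; 0x4B ⊕ 0x9E = 0xD5.
P3: S = E(K, 0x9E) = 0xAF; 0x2E ⊕ 0xAF = 0x81.
P4: S = E(K, 0xAF) = 0xC0; 0xEE ⊕ 0xC0 = 0x2E.
Blocks that differ from the original plaintext: P2.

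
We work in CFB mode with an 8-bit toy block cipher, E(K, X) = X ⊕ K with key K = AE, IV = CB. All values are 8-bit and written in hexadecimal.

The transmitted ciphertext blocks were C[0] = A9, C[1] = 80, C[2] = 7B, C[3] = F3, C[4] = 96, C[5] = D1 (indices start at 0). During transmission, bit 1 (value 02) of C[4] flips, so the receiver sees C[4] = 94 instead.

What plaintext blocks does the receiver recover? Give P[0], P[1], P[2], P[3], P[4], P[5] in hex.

CFB decryption: P_i = C_i ⊕ E(K, C_{i−1}), with C_{−1} = IV.
Only C[4] changed, to 94. In CFB, a change in C_i flips the same bit in P_i and garbles P_{i+1}. Decrypting the received ciphertext:
P[0]: E(K, CB) = 65; A9 ⊕ 65 = CC.
P[1]: E(K, A9) = 07; 80 ⊕ 07 = 87.
P[2]: E(K, 80) = 2E; 7B ⊕ 2E = 55.
P[3]: E(K, 7B) = D5; F3 ⊕ D5 = 26.
P[4]: E(K, F3) = 5D; 94 ⊕ 5D = C9.
P[5]: E(K, 94) = 3A; D1 ⊕ 3A = EB.
Blocks that differ from the original plaintext: P[4], P[5].

P[0] = CC, P[1] = 87, P[2] = 55, P[3] = 26, P[4] = C9, P[5] = EB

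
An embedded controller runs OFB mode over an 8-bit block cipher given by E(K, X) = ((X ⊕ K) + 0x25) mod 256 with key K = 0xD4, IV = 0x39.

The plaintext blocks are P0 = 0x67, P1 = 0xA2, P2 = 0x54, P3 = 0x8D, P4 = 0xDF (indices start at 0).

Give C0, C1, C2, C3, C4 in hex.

C0 = 0x75, C1 = 0x49, C2 = 0x30, C3 = 0x58, C4 = 0xF9

OFB encryption: S_i = E(K, S_{i−1}) with S_{−1} = IV; C_i = P_i ⊕ S_i.
C0: S = E(K, 0x39) = 0x12; 0x67 ⊕ 0x12 = 0x75.
C1: S = E(K, 0x12) = 0xEB; 0xA2 ⊕ 0xEB = 0x49.
C2: S = E(K, 0xEB) = 0x64; 0x54 ⊕ 0x64 = 0x30.
C3: S = E(K, 0x64) = 0xD5; 0x8D ⊕ 0xD5 = 0x58.
C4: S = E(K, 0xD5) = 0x26; 0xDF ⊕ 0x26 = 0xF9.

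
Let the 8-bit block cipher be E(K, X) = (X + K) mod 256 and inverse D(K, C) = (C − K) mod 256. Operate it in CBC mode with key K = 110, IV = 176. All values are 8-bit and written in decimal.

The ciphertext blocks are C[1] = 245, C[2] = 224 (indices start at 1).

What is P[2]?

CBC decryption: P_i = D(K, C_i) ⊕ C_{i−1}, with C_{0} = IV.
P[2]: D(K, 224) = 114; 114 ⊕ 245 = 135.

P[2] = 135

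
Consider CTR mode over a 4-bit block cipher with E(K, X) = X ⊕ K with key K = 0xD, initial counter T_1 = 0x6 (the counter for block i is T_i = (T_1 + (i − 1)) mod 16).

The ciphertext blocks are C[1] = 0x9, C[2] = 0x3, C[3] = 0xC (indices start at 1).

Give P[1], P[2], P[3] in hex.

P[1] = 0x2, P[2] = 0x9, P[3] = 0x9

CTR decryption: S_i = E(K, T_i) where T_i is the counter for block i; P_i = C_i ⊕ S_i.
P[1]: T = 0x6, S = E(K, T) = 0xB; 0x9 ⊕ 0xB = 0x2.
P[2]: T = 0x7, S = E(K, T) = 0xA; 0x3 ⊕ 0xA = 0x9.
P[3]: T = 0x8, S = E(K, T) = 0x5; 0xC ⊕ 0x5 = 0x9.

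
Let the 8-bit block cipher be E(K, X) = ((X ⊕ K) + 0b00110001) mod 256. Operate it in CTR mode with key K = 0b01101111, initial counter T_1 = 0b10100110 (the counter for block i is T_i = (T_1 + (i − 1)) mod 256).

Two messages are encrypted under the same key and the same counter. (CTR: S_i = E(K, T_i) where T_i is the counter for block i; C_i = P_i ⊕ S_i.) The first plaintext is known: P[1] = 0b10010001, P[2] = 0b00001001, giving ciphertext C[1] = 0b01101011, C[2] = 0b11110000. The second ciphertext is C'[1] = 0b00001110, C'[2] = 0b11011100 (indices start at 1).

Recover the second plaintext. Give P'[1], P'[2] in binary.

In CTR with a reused counter, both messages share the same keystream S_i, so C_i ⊕ C'_i = P_i ⊕ P'_i and thus P'_i = P_i ⊕ C_i ⊕ C'_i.
P'[1]: 0b10010001 ⊕ 0b01101011 ⊕ 0b00001110 = 0b11110100.
P'[2]: 0b00001001 ⊕ 0b11110000 ⊕ 0b11011100 = 0b00100101.

P'[1] = 0b11110100, P'[2] = 0b00100101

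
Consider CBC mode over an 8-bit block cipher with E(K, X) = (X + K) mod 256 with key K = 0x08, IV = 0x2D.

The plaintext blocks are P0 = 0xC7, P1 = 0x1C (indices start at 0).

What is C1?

CBC encryption: C_i = E(K, P_i ⊕ C_{i−1}), with C_{−1} = IV.
C0: P0 ⊕ 0x2D = 0xEA; E(K, 0xEA) = 0xF2.
C1: P1 ⊕ 0xF2 = 0xEE; E(K, 0xEE) = 0xF6.

C1 = 0xF6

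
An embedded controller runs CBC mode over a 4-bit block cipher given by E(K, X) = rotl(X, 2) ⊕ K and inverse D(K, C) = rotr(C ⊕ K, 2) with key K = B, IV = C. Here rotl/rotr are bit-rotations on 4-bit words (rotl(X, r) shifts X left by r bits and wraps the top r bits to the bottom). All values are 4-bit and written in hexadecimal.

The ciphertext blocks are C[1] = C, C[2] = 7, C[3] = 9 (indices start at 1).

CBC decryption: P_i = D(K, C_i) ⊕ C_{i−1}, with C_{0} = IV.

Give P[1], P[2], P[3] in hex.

P[1]: D(K, C) = D; D ⊕ C = 1.
P[2]: D(K, 7) = 3; 3 ⊕ C = F.
P[3]: D(K, 9) = 8; 8 ⊕ 7 = F.

P[1] = 1, P[2] = F, P[3] = F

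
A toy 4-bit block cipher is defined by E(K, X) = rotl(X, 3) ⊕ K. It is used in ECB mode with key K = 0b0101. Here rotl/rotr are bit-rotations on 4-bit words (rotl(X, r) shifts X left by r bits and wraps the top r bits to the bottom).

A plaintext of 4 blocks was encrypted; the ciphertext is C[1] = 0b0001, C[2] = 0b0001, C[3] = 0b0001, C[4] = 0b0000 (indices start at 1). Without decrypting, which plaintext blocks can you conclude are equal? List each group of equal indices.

P[1] = P[2] = P[3]

ECB encrypts each block independently with the same key, so equal ciphertext blocks imply equal plaintext blocks.
C[1] = C[2] = C[3] = 0b0001, so P[1] = P[2] = P[3].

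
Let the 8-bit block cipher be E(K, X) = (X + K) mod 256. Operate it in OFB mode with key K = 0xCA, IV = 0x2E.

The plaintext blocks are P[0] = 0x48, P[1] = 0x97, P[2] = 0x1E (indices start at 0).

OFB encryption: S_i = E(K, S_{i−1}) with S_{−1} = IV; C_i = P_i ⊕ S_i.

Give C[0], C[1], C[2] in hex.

C[0] = 0xB0, C[1] = 0x55, C[2] = 0x92

C[0]: S = E(K, 0x2E) = 0xF8; 0x48 ⊕ 0xF8 = 0xB0.
C[1]: S = E(K, 0xF8) = 0xC2; 0x97 ⊕ 0xC2 = 0x55.
C[2]: S = E(K, 0xC2) = 0x8C; 0x1E ⊕ 0x8C = 0x92.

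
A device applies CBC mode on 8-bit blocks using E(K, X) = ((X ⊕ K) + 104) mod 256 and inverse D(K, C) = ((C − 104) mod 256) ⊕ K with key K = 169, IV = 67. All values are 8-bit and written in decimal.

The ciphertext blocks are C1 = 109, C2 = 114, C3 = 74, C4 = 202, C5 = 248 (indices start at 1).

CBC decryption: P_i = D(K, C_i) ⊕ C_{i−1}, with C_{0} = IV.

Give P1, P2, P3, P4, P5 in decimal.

P1: D(K, 109) = 172; 172 ⊕ 67 = 239.
P2: D(K, 114) = 163; 163 ⊕ 109 = 206.
P3: D(K, 74) = 75; 75 ⊕ 114 = 57.
P4: D(K, 202) = 203; 203 ⊕ 74 = 129.
P5: D(K, 248) = 57; 57 ⊕ 202 = 243.

P1 = 239, P2 = 206, P3 = 57, P4 = 129, P5 = 243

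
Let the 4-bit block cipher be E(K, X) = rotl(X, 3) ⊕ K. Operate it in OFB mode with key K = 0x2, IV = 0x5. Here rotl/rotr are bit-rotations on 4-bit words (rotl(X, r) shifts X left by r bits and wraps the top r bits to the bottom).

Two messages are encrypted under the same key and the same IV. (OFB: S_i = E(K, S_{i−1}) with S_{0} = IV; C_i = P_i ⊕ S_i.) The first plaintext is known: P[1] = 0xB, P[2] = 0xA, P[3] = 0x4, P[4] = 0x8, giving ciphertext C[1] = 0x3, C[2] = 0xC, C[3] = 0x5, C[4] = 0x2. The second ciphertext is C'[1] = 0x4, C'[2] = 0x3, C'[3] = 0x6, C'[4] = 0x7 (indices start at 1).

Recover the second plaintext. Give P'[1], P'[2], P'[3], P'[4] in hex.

In OFB with a reused IV, both messages share the same keystream S_i, so C_i ⊕ C'_i = P_i ⊕ P'_i and thus P'_i = P_i ⊕ C_i ⊕ C'_i.
P'[1]: 0xB ⊕ 0x3 ⊕ 0x4 = 0xC.
P'[2]: 0xA ⊕ 0xC ⊕ 0x3 = 0x5.
P'[3]: 0x4 ⊕ 0x5 ⊕ 0x6 = 0x7.
P'[4]: 0x8 ⊕ 0x2 ⊕ 0x7 = 0xD.

P'[1] = 0xC, P'[2] = 0x5, P'[3] = 0x7, P'[4] = 0xD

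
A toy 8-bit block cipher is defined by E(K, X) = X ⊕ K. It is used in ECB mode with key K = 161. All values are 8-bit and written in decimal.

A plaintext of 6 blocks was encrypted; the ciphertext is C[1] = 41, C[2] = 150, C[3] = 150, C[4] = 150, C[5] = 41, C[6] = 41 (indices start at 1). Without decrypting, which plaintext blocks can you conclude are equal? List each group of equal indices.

P[1] = P[5] = P[6]; P[2] = P[3] = P[4]

ECB encrypts each block independently with the same key, so equal ciphertext blocks imply equal plaintext blocks.
C[1] = C[5] = C[6] = 41, so P[1] = P[5] = P[6].
C[2] = C[3] = C[4] = 150, so P[2] = P[3] = P[4].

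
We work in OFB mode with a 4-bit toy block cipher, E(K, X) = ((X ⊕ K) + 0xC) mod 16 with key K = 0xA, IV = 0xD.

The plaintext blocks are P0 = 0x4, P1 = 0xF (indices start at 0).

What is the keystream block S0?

OFB encryption: S_i = E(K, S_{i−1}) with S_{−1} = IV; C_i = P_i ⊕ S_i.
C0: S = E(K, 0xD) = 0x3; 0x4 ⊕ 0x3 = 0x7.
So S0 = 0x3.

0x3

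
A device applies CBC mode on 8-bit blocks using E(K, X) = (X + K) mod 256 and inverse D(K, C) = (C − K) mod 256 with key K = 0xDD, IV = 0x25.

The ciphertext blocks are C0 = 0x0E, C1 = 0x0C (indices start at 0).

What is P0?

P0 = 0x14

CBC decryption: P_i = D(K, C_i) ⊕ C_{i−1}, with C_{−1} = IV.
P0: D(K, 0x0E) = 0x31; 0x31 ⊕ 0x25 = 0x14.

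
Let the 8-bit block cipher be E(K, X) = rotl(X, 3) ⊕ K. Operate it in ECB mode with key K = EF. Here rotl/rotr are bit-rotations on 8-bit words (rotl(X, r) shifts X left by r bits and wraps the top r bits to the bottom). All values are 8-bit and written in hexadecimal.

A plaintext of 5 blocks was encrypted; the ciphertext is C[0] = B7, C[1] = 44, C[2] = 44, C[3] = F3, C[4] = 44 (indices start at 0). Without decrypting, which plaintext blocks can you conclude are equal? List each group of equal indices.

P[1] = P[2] = P[4]

ECB encrypts each block independently with the same key, so equal ciphertext blocks imply equal plaintext blocks.
C[1] = C[2] = C[4] = 44, so P[1] = P[2] = P[4].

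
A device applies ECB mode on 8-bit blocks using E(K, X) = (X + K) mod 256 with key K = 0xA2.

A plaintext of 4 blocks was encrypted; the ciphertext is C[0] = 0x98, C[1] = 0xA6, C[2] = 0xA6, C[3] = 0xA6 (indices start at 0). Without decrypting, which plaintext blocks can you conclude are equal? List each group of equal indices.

P[1] = P[2] = P[3]

ECB encrypts each block independently with the same key, so equal ciphertext blocks imply equal plaintext blocks.
C[1] = C[2] = C[3] = 0xA6, so P[1] = P[2] = P[3].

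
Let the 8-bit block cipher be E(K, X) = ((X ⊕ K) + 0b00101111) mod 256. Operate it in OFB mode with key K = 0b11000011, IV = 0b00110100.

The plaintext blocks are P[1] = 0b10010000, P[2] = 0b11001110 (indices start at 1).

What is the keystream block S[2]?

0b00010100

OFB encryption: S_i = E(K, S_{i−1}) with S_{0} = IV; C_i = P_i ⊕ S_i.
C[1]: S = E(K, 0b00110100) = 0b00100110; 0b10010000 ⊕ 0b00100110 = 0b10110110.
C[2]: S = E(K, 0b00100110) = 0b00010100; 0b11001110 ⊕ 0b00010100 = 0b11011010.
So S[2] = 0b00010100.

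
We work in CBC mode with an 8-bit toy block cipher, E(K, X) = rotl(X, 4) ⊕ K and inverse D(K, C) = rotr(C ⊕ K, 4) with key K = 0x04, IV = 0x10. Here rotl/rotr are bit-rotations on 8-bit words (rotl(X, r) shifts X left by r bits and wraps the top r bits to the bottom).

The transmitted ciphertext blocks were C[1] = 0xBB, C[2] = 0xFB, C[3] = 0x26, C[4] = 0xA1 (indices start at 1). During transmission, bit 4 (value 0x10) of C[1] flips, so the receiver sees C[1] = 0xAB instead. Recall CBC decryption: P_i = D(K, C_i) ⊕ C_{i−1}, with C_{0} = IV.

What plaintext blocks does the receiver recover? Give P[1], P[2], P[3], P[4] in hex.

P[1] = 0xEA, P[2] = 0x54, P[3] = 0xD9, P[4] = 0x7C

Only C[1] changed, to 0xAB. In CBC, a change in C_i garbles P_i and flips the same bit in P_{i+1}. Decrypting the received ciphertext:
P[1]: D(K, 0xAB) = 0xFA; 0xFA ⊕ 0x10 = 0xEA.
P[2]: D(K, 0xFB) = 0xFF; 0xFF ⊕ 0xAB = 0x54.
P[3]: D(K, 0x26) = 0x22; 0x22 ⊕ 0xFB = 0xD9.
P[4]: D(K, 0xA1) = 0x5A; 0x5A ⊕ 0x26 = 0x7C.
Blocks that differ from the original plaintext: P[1], P[2].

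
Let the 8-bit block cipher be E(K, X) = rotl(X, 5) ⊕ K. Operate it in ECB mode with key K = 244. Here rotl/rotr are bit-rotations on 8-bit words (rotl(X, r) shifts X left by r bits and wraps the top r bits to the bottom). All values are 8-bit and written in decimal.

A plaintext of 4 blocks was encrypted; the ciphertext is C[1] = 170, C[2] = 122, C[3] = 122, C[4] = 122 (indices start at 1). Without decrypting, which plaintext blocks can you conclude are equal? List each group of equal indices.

P[2] = P[3] = P[4]

ECB encrypts each block independently with the same key, so equal ciphertext blocks imply equal plaintext blocks.
C[2] = C[3] = C[4] = 122, so P[2] = P[3] = P[4].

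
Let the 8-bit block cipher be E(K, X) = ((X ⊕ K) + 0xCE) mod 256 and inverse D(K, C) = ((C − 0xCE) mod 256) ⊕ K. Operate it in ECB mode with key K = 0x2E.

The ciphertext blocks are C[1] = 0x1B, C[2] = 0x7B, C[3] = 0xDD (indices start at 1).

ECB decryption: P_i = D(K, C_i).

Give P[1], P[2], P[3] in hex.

P[1] = 0x63, P[2] = 0x83, P[3] = 0x21

P[1]: D(K, 0x1B) = 0x63.
P[2]: D(K, 0x7B) = 0x83.
P[3]: D(K, 0xDD) = 0x21.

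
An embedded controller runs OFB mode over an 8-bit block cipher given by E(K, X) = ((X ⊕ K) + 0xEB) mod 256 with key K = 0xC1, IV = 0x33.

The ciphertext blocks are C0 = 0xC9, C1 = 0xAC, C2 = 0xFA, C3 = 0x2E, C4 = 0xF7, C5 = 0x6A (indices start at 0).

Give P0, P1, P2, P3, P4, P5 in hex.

P0 = 0x14, P1 = 0xAB, P2 = 0x4B, P3 = 0x75, P4 = 0x72, P5 = 0x45

OFB decryption: S_i = E(K, S_{i−1}) with S_{−1} = IV; P_i = C_i ⊕ S_i.
P0: S = E(K, 0x33) = 0xDD; 0xC9 ⊕ 0xDD = 0x14.
P1: S = E(K, 0xDD) = 0x07; 0xAC ⊕ 0x07 = 0xAB.
P2: S = E(K, 0x07) = 0xB1; 0xFA ⊕ 0xB1 = 0x4B.
P3: S = E(K, 0xB1) = 0x5B; 0x2E ⊕ 0x5B = 0x75.
P4: S = E(K, 0x5B) = 0x85; 0xF7 ⊕ 0x85 = 0x72.
P5: S = E(K, 0x85) = 0x2F; 0x6A ⊕ 0x2F = 0x45.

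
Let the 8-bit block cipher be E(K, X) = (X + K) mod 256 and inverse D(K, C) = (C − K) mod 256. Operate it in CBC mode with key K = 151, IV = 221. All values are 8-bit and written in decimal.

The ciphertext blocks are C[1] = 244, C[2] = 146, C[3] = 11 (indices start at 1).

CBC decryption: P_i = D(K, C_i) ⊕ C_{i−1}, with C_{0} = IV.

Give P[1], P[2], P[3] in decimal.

P[1]: D(K, 244) = 93; 93 ⊕ 221 = 128.
P[2]: D(K, 146) = 251; 251 ⊕ 244 = 15.
P[3]: D(K, 11) = 116; 116 ⊕ 146 = 230.

P[1] = 128, P[2] = 15, P[3] = 230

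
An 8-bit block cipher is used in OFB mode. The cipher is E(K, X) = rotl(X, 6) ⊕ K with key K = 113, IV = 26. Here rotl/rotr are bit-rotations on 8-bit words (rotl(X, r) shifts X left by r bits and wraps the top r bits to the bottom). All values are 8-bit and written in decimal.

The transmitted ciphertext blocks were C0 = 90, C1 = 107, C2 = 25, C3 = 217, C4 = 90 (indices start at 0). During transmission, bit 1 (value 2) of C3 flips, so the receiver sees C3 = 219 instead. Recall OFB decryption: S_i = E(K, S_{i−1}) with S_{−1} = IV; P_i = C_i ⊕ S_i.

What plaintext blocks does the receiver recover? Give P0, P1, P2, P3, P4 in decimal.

P0 = 173, P1 = 231, P2 = 75, P3 = 62, P4 = 82

Only C3 changed, to 219. In OFB, a change in C_i flips the same bit in P_i only; the keystream is unaffected. Decrypting the received ciphertext:
P0: S = E(K, 26) = 247; 90 ⊕ 247 = 173.
P1: S = E(K, 247) = 140; 107 ⊕ 140 = 231.
P2: S = E(K, 140) = 82; 25 ⊕ 82 = 75.
P3: S = E(K, 82) = 229; 219 ⊕ 229 = 62.
P4: S = E(K, 229) = 8; 90 ⊕ 8 = 82.
Blocks that differ from the original plaintext: P3.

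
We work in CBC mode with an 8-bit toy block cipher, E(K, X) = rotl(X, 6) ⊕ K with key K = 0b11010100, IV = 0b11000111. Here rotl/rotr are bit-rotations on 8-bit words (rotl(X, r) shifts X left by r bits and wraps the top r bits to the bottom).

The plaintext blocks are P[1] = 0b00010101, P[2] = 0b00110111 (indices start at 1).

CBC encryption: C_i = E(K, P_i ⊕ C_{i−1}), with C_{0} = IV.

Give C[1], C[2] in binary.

C[1] = 0b01100000, C[2] = 0b00000001

C[1]: P[1] ⊕ 0b11000111 = 0b11010010; E(K, 0b11010010) = 0b01100000.
C[2]: P[2] ⊕ 0b01100000 = 0b01010111; E(K, 0b01010111) = 0b00000001.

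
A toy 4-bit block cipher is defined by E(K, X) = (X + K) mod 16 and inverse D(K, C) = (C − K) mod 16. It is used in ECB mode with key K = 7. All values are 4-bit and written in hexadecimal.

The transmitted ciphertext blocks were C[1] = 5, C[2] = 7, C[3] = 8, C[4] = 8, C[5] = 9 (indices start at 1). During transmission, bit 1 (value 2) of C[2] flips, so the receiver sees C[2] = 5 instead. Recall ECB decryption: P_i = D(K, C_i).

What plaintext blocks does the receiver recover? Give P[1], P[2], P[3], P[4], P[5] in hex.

P[1] = E, P[2] = E, P[3] = 1, P[4] = 1, P[5] = 2

Only C[2] changed, to 5. In ECB, a change in C_i affects only P_i. Decrypting the received ciphertext:
P[1]: D(K, 5) = E.
P[2]: D(K, 5) = E.
P[3]: D(K, 8) = 1.
P[4]: D(K, 8) = 1.
P[5]: D(K, 9) = 2.
Blocks that differ from the original plaintext: P[2].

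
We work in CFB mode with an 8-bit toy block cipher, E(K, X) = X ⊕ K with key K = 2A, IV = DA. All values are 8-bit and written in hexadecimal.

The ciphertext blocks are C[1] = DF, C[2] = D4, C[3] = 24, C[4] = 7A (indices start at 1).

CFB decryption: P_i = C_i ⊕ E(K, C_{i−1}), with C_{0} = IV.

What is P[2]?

P[2] = 21

P[2]: E(K, DF) = F5; D4 ⊕ F5 = 21.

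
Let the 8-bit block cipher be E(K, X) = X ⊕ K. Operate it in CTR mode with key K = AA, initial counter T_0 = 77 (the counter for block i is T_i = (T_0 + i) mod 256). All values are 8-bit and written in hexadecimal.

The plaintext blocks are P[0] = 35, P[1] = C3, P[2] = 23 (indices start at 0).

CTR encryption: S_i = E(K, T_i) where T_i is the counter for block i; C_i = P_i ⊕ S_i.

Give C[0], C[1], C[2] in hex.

C[0]: T = 77, S = E(K, T) = DD; 35 ⊕ DD = E8.
C[1]: T = 78, S = E(K, T) = D2; C3 ⊕ D2 = 11.
C[2]: T = 79, S = E(K, T) = D3; 23 ⊕ D3 = F0.

C[0] = E8, C[1] = 11, C[2] = F0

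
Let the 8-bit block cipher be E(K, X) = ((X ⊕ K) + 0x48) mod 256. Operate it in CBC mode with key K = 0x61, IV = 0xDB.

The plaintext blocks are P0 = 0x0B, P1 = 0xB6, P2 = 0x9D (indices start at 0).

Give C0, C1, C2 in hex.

C0 = 0xF9, C1 = 0x76, C2 = 0xD2

CBC encryption: C_i = E(K, P_i ⊕ C_{i−1}), with C_{−1} = IV.
C0: P0 ⊕ 0xDB = 0xD0; E(K, 0xD0) = 0xF9.
C1: P1 ⊕ 0xF9 = 0x4F; E(K, 0x4F) = 0x76.
C2: P2 ⊕ 0x76 = 0xEB; E(K, 0xEB) = 0xD2.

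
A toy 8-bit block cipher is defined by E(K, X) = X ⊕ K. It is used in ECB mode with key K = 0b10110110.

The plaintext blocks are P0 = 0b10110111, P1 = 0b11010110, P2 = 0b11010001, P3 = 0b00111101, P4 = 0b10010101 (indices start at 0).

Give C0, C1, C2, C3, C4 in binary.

C0 = 0b00000001, C1 = 0b01100000, C2 = 0b01100111, C3 = 0b10001011, C4 = 0b00100011

ECB encryption: C_i = E(K, P_i).
C0: E(K, 0b10110111) = 0b00000001.
C1: E(K, 0b11010110) = 0b01100000.
C2: E(K, 0b11010001) = 0b01100111.
C3: E(K, 0b00111101) = 0b10001011.
C4: E(K, 0b10010101) = 0b00100011.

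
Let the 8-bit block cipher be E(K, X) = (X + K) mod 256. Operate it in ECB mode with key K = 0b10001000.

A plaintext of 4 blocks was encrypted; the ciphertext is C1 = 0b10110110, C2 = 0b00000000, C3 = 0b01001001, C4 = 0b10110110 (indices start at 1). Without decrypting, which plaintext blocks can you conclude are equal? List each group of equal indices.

ECB encrypts each block independently with the same key, so equal ciphertext blocks imply equal plaintext blocks.
C1 = C4 = 0b10110110, so P1 = P4.

P1 = P4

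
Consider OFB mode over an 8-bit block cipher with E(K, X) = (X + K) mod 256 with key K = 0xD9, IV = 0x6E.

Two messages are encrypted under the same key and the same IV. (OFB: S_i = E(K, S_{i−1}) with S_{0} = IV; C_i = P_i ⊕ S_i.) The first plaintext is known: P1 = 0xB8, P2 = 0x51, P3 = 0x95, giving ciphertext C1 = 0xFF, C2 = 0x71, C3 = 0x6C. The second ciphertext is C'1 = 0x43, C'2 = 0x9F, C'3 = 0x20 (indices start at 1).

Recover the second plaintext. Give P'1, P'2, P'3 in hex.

In OFB with a reused IV, both messages share the same keystream S_i, so C_i ⊕ C'_i = P_i ⊕ P'_i and thus P'_i = P_i ⊕ C_i ⊕ C'_i.
P'1: 0xB8 ⊕ 0xFF ⊕ 0x43 = 0x04.
P'2: 0x51 ⊕ 0x71 ⊕ 0x9F = 0xBF.
P'3: 0x95 ⊕ 0x6C ⊕ 0x20 = 0xD9.

P'1 = 0x04, P'2 = 0xBF, P'3 = 0xD9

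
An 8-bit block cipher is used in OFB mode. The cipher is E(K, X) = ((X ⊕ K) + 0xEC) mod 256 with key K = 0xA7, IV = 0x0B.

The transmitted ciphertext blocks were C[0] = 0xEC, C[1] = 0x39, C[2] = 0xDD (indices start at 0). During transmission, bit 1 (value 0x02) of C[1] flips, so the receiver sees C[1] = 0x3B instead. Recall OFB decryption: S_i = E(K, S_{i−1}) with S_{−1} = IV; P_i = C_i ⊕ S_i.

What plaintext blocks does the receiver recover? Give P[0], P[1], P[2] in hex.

Only C[1] changed, to 0x3B. In OFB, a change in C_i flips the same bit in P_i only; the keystream is unaffected. Decrypting the received ciphertext:
P[0]: S = E(K, 0x0B) = 0x98; 0xEC ⊕ 0x98 = 0x74.
P[1]: S = E(K, 0x98) = 0x2B; 0x3B ⊕ 0x2B = 0x10.
P[2]: S = E(K, 0x2B) = 0x78; 0xDD ⊕ 0x78 = 0xA5.
Blocks that differ from the original plaintext: P[1].

P[0] = 0x74, P[1] = 0x10, P[2] = 0xA5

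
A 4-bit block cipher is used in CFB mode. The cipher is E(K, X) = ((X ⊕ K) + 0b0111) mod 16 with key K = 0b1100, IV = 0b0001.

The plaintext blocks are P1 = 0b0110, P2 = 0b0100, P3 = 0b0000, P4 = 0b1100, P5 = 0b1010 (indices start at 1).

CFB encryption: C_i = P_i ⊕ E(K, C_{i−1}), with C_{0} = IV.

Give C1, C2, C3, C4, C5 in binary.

C1 = 0b0010, C2 = 0b0001, C3 = 0b0100, C4 = 0b0011, C5 = 0b1100

C1: E(K, 0b0001) = 0b0100; 0b0110 ⊕ 0b0100 = 0b0010.
C2: E(K, 0b0010) = 0b0101; 0b0100 ⊕ 0b0101 = 0b0001.
C3: E(K, 0b0001) = 0b0100; 0b0000 ⊕ 0b0100 = 0b0100.
C4: E(K, 0b0100) = 0b1111; 0b1100 ⊕ 0b1111 = 0b0011.
C5: E(K, 0b0011) = 0b0110; 0b1010 ⊕ 0b0110 = 0b1100.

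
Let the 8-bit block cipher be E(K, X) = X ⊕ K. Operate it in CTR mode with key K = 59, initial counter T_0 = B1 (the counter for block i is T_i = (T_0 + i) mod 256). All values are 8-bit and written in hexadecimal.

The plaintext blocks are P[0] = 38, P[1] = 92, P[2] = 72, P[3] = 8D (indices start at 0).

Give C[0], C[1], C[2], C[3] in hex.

C[0] = D0, C[1] = 79, C[2] = 98, C[3] = 60

CTR encryption: S_i = E(K, T_i) where T_i is the counter for block i; C_i = P_i ⊕ S_i.
C[0]: T = B1, S = E(K, T) = E8; 38 ⊕ E8 = D0.
C[1]: T = B2, S = E(K, T) = EB; 92 ⊕ EB = 79.
C[2]: T = B3, S = E(K, T) = EA; 72 ⊕ EA = 98.
C[3]: T = B4, S = E(K, T) = ED; 8D ⊕ ED = 60.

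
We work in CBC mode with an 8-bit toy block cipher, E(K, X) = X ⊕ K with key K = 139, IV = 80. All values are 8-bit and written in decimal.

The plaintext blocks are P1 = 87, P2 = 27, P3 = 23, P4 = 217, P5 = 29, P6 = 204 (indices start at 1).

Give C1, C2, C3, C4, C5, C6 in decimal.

CBC encryption: C_i = E(K, P_i ⊕ C_{i−1}), with C_{0} = IV.
C1: P1 ⊕ 80 = 7; E(K, 7) = 140.
C2: P2 ⊕ 140 = 151; E(K, 151) = 28.
C3: P3 ⊕ 28 = 11; E(K, 11) = 128.
C4: P4 ⊕ 128 = 89; E(K, 89) = 210.
C5: P5 ⊕ 210 = 207; E(K, 207) = 68.
C6: P6 ⊕ 68 = 136; E(K, 136) = 3.

C1 = 140, C2 = 28, C3 = 128, C4 = 210, C5 = 68, C6 = 3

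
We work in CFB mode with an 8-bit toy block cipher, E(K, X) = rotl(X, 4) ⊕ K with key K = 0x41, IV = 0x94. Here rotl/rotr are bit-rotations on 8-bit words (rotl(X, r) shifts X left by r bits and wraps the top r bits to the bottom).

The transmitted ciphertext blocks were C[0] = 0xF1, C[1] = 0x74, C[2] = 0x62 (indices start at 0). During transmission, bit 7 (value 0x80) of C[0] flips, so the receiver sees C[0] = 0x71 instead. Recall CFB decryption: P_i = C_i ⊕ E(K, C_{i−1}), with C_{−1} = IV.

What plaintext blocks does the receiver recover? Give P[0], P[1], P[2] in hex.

Only C[0] changed, to 0x71. In CFB, a change in C_i flips the same bit in P_i and garbles P_{i+1}. Decrypting the received ciphertext:
P[0]: E(K, 0x94) = 0x08; 0x71 ⊕ 0x08 = 0x79.
P[1]: E(K, 0x71) = 0x56; 0x74 ⊕ 0x56 = 0x22.
P[2]: E(K, 0x74) = 0x06; 0x62 ⊕ 0x06 = 0x64.
Blocks that differ from the original plaintext: P[0], P[1].

P[0] = 0x79, P[1] = 0x22, P[2] = 0x64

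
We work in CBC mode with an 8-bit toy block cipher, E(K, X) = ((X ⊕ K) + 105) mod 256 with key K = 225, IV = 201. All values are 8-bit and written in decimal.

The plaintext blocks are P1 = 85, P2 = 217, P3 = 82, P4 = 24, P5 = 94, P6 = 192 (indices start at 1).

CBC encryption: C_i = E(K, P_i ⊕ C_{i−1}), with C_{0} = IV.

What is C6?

C6 = 163

C1: P1 ⊕ 201 = 156; E(K, 156) = 230.
C2: P2 ⊕ 230 = 63; E(K, 63) = 71.
C3: P3 ⊕ 71 = 21; E(K, 21) = 93.
C4: P4 ⊕ 93 = 69; E(K, 69) = 13.
C5: P5 ⊕ 13 = 83; E(K, 83) = 27.
C6: P6 ⊕ 27 = 219; E(K, 219) = 163.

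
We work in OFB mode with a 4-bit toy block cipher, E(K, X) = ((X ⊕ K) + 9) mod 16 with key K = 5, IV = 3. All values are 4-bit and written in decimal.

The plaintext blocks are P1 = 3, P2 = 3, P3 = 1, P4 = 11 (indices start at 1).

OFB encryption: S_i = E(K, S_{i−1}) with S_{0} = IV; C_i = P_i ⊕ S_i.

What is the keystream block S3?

C1: S = E(K, 3) = 15; 3 ⊕ 15 = 12.
C2: S = E(K, 15) = 3; 3 ⊕ 3 = 0.
C3: S = E(K, 3) = 15; 1 ⊕ 15 = 14.
So S3 = 15.

15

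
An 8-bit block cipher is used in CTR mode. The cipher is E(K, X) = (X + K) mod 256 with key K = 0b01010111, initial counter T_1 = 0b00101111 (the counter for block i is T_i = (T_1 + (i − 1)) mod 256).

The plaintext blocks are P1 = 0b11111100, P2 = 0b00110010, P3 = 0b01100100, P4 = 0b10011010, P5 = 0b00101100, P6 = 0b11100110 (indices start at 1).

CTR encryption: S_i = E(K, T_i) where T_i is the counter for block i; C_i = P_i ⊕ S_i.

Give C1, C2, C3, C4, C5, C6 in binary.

C1 = 0b01111010, C2 = 0b10110101, C3 = 0b11101100, C4 = 0b00010011, C5 = 0b10100110, C6 = 0b01101101

C1: T = 0b00101111, S = E(K, T) = 0b10000110; 0b11111100 ⊕ 0b10000110 = 0b01111010.
C2: T = 0b00110000, S = E(K, T) = 0b10000111; 0b00110010 ⊕ 0b10000111 = 0b10110101.
C3: T = 0b00110001, S = E(K, T) = 0b10001000; 0b01100100 ⊕ 0b10001000 = 0b11101100.
C4: T = 0b00110010, S = E(K, T) = 0b10001001; 0b10011010 ⊕ 0b10001001 = 0b00010011.
C5: T = 0b00110011, S = E(K, T) = 0b10001010; 0b00101100 ⊕ 0b10001010 = 0b10100110.
C6: T = 0b00110100, S = E(K, T) = 0b10001011; 0b11100110 ⊕ 0b10001011 = 0b01101101.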